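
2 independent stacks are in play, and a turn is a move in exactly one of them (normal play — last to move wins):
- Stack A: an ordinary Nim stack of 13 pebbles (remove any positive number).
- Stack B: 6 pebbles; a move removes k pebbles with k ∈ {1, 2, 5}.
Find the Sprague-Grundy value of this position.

13

Stack A is a plain Nim stack of size 13, so its Grundy value is 13.
Build the Grundy sequence for stack B with g(k) = mex{g(k−s) : s ∈ {1, 2, 5}, s ≤ k}:
g(0) = mex{} = 0
g(1) = mex{0} = 1
g(2) = mex{0,1} = 2
g(3) = mex{1,2} = 0
g(4) = mex{0,2} = 1
g(5) = mex{0,1} = 2
g(6) = mex{1,2} = 0
So g(6) = 0.
The value of a disjunctive sum is the nim-sum of the parts.
Combined value = 13 ⊕ 0 = 13.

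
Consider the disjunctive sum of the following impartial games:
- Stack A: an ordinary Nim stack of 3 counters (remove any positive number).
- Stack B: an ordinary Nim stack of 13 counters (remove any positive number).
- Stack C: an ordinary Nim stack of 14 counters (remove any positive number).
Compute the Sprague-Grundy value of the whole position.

Stack A is a plain Nim stack of size 3, so its Grundy value is 3.
Stack B is a plain Nim stack of size 13, so its Grundy value is 13.
Stack C is a plain Nim stack of size 14, so its Grundy value is 14.
By the Sprague-Grundy theorem, the Grundy value of a sum of independent games is the XOR of the component values.
Combined value = 3 XOR 13 XOR 14 = 0.

0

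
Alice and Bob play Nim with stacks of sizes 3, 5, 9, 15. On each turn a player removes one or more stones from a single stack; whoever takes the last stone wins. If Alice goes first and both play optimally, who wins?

Write each in binary and XOR column by column:
  0011  (3)
  0101  (5)
  1001  (9)
  1111  (15)
  ----
  0000  (0)
The nim-sum is 0, so this is a P-position: the player to move is in a losing position under optimal play; Alice is about to move from it and so loses — Bob wins.

Bob wins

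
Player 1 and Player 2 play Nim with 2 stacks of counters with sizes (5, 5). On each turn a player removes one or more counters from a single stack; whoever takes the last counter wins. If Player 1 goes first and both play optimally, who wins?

Player 2 wins

Nim-sum: 5 XOR 5 = 0.
The nim-sum is 0, so this is a P-position: the player to move is in a losing position under optimal play; Player 1 is about to move from it and so loses — Player 2 wins.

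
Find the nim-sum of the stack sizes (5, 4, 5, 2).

6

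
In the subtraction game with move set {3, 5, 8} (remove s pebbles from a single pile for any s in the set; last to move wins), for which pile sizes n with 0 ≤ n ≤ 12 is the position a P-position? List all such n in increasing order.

Build the Grundy sequence with g(k) = mex{g(k−s) : s ∈ {3, 5, 8}, s ≤ k}:
k:     0  1  2  3  4  5  6  7  8  9 10 11 12
g(k):  0  0  0  1  1  1  2  2  2  3  3  0  0
The P-positions (g = 0) in 0..12 are 0, 1, 2, 11, 12.

0, 1, 2, 11, 12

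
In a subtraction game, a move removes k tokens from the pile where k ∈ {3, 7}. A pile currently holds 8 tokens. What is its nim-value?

Grundy values for subtraction set {3, 7}:
k:     0  1  2  3  4  5  6  7  8
g(k):  0  0  0  1  1  1  0  2  2
So g(8) = 2.

2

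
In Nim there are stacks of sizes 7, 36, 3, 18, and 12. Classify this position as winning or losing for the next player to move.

Compute the nim-sum pairwise:
7 ^ 36 = 35
35 ^ 3 = 32
32 ^ 18 = 50
50 ^ 12 = 62
The nim-sum is 62 ≠ 0, so this is an N-position: the player to move can win.

Winning position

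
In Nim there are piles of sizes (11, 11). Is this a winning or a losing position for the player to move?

Losing position

Write each in binary and XOR column by column:
  1011  (11)
  1011  (11)
  ----
  0000  (0)
The nim-sum is 0, so this is a P-position: the player to move is in a losing position under optimal play.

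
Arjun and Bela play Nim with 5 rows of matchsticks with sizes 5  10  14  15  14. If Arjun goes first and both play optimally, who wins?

Bela wins

Compute the nim-sum pairwise:
5 ^ 10 = 15
15 ^ 14 = 1
1 ^ 15 = 14
14 ^ 14 = 0
The nim-sum is 0, so this is a P-position: the player to move is in a losing position under optimal play; Arjun is about to move from it and so loses — Bela wins.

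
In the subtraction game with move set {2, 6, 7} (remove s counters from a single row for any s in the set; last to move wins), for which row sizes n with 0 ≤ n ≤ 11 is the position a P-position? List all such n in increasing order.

0, 1, 4, 5, 9

Build the Grundy sequence with g(k) = mex{g(k−s) : s ∈ {2, 6, 7}, s ≤ k}:
k:     0  1  2  3  4  5  6  7  8  9 10 11
g(k):  0  0  1  1  0  0  1  1  2  0  3  1
The P-positions (g = 0) in 0..11 are 0, 1, 4, 5, 9.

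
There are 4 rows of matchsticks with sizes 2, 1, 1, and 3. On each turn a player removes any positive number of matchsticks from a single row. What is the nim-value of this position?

1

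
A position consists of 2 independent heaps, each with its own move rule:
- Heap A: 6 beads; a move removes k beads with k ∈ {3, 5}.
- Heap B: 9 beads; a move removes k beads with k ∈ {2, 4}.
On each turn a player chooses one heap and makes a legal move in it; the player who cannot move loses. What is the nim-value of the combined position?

3

For heap A, compute g(0), g(1), … with moves {3, 5}:
k:     0  1  2  3  4  5  6
g(k):  0  0  0  1  1  1  2
So g(6) = 2.
For heap B, compute g(0), g(1), … with moves {2, 4}:
k:     0  1  2  3  4  5  6  7  8  9
g(k):  0  0  1  1  2  2  0  0  1  1
So g(9) = 1.
By the Sprague-Grundy theorem, the Grundy value of a sum of independent games is the XOR of the component values.
Combined value = 2 XOR 1 = 3.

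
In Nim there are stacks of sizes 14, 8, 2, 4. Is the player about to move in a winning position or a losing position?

Losing position

Compute the nim-sum pairwise:
14 XOR 8 = 6
6 XOR 2 = 4
4 XOR 4 = 0
The nim-sum is 0, so this is a P-position: the player to move is in a losing position under optimal play.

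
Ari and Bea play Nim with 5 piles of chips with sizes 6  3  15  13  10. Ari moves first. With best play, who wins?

Ari wins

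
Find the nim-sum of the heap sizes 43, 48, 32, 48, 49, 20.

Nim-sum: 43 ⊕ 48 ⊕ 32 ⊕ 48 ⊕ 49 ⊕ 20 = 46.

46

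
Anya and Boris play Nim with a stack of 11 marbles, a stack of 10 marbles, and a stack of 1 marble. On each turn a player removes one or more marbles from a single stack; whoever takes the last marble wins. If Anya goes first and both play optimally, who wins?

Boris wins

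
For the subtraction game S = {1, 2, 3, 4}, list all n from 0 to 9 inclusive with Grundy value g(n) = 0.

0, 5

Grundy values for subtraction set {1, 2, 3, 4}:
k:     0  1  2  3  4  5  6  7  8  9
g(k):  0  1  2  3  4  0  1  2  3  4
The P-positions (g = 0) in 0..9 are 0, 5.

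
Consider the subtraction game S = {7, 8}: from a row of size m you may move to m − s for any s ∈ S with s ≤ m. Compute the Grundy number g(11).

1

Grundy values for subtraction set {7, 8}:
k:     0  1  2  3  4  5  6  7  8  9 10 11
g(k):  0  0  0  0  0  0  0  1  1  1  1  1
So g(11) = 1.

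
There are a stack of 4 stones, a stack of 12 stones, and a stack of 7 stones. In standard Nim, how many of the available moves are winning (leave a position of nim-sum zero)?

1

Nim-sum: 4 XOR 12 XOR 7 = 15.
The overall nim-sum is X = 15. A stack of size p has a winning move iff p XOR X < p (reduce it to p XOR X).
  4: 4 XOR 15 = 11 ≥ 4 — no move.
  12: 12 XOR 15 = 3 < 12 — winning move (to 3).
  7: 7 XOR 15 = 8 ≥ 7 — no move.
That gives 1 winning move.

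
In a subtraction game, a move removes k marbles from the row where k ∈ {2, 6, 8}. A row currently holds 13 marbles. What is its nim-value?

Grundy values for subtraction set {2, 6, 8}:
k:     0  1  2  3  4  5  6  7  8  9 10 11 12 13
g(k):  0  0  1  1  0  0  1  1  2  2  3  3  2  2
So g(13) = 2.

2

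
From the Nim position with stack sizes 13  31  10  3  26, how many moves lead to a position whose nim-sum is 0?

3

Write each in binary and XOR column by column:
  01101  (13)
  11111  (31)
  01010  (10)
  00011  (3)
  11010  (26)
  -----
  00001  (1)
The overall nim-sum is X = 1. A stack of size p has a winning move iff p XOR X < p (reduce it to p XOR X).
  13: 13 XOR 1 = 12 < 13 — winning move (to 12).
  31: 31 XOR 1 = 30 < 31 — winning move (to 30).
  10: 10 XOR 1 = 11 ≥ 10 — no move.
  3: 3 XOR 1 = 2 < 3 — winning move (to 2).
  26: 26 XOR 1 = 27 ≥ 26 — no move.
That gives 3 winning moves.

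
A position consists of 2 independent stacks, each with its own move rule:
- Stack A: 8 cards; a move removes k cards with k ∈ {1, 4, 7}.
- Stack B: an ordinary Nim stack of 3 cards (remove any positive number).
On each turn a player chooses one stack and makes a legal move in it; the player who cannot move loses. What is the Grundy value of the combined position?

3

Build the Grundy sequence for stack A with g(k) = mex{g(k−s) : s ∈ {1, 4, 7}, s ≤ k}:
k:     0  1  2  3  4  5  6  7  8
g(k):  0  1  0  1  2  0  1  2  0
So g(8) = 0.
Stack B is a plain Nim stack of size 3, so its Grundy value is 3.
By the Sprague-Grundy theorem, the Grundy value of a sum of independent games is the XOR of the component values.
Combined value = 0 ⊕ 3 = 3.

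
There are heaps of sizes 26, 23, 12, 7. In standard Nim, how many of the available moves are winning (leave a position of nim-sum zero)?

3

Bitwise XOR of the heap sizes:
  11010  (26)
  10111  (23)
  01100  (12)
  00111  (7)
  -----
  00110  (6)
The overall nim-sum is X = 6. A heap of size p has a winning move iff p XOR X < p (reduce it to p XOR X).
  26: 26 XOR 6 = 28 ≥ 26 — no move.
  23: 23 XOR 6 = 17 < 23 — winning move (to 17).
  12: 12 XOR 6 = 10 < 12 — winning move (to 10).
  7: 7 XOR 6 = 1 < 7 — winning move (to 1).
That gives 3 winning moves.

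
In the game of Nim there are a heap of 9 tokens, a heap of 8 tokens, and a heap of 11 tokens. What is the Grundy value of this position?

Nim-sum: 9 XOR 8 XOR 11 = 10.

10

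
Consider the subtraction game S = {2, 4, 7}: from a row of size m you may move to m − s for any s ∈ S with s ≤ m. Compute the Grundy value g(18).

Compute g(0), g(1), … for moves {2, 4, 7}:
k:     0  1  2  3  4  5  6  7  8  9 10 11 12 13 14 15 16 17 18
g(k):  0  0  1  1  2  2  0  3  1  0  2  1  0  2  1  0  2  1  0
So g(18) = 0.

0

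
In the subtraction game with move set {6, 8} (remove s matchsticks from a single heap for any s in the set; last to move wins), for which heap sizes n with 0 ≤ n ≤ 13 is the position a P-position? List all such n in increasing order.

Build the Grundy sequence with g(k) = mex{g(k−s) : s ∈ {6, 8}, s ≤ k}:
g(0) = mex{} = 0
g(1) = mex{} = 0
g(2) = mex{} = 0
g(3) = mex{} = 0
g(4) = mex{} = 0
g(5) = mex{} = 0
g(6) = mex{0} = 1
g(7) = mex{0} = 1
g(8) = mex{0} = 1
g(9) = mex{0} = 1
g(10) = mex{0} = 1
g(11) = mex{0} = 1
g(12) = mex{0,1} = 2
g(13) = mex{0,1} = 2
The P-positions (g = 0) in 0..13 are 0, 1, 2, 3, 4, 5.

0, 1, 2, 3, 4, 5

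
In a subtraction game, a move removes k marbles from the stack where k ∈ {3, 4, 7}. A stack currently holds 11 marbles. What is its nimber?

0

Build the Grundy sequence with g(k) = mex{g(k−s) : s ∈ {3, 4, 7}, s ≤ k}:
k:     0  1  2  3  4  5  6  7  8  9 10 11
g(k):  0  0  0  1  1  1  2  2  2  3  0  0
So g(11) = 0.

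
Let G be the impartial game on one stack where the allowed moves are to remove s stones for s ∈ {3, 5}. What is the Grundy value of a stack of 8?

0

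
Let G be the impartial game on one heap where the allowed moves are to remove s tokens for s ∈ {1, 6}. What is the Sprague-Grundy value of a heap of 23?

Build the Grundy sequence with g(k) = mex{g(k−s) : s ∈ {1, 6}, s ≤ k}:
k:     0  1  2  3  4  5  6  7  8  9 10 11 12 13 14 15 16 17 18 19 20 21 22 23
g(k):  0  1  0  1  0  1  2  0  1  0  1  0  1  2  0  1  0  1  0  1  2  0  1  0
So g(23) = 0.

0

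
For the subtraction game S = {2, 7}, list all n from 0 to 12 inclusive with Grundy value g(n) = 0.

Build the Grundy sequence with g(k) = mex{g(k−s) : s ∈ {2, 7}, s ≤ k}:
g(0) = mex{} = 0
g(1) = mex{} = 0
g(2) = mex{0} = 1
g(3) = mex{0} = 1
g(4) = mex{1} = 0
g(5) = mex{1} = 0
g(6) = mex{0} = 1
g(7) = mex{0} = 1
g(8) = mex{0,1} = 2
g(9) = mex{1} = 0
g(10) = mex{1,2} = 0
g(11) = mex{0} = 1
g(12) = mex{0} = 1
The P-positions (g = 0) in 0..12 are 0, 1, 4, 5, 9, 10.

0, 1, 4, 5, 9, 10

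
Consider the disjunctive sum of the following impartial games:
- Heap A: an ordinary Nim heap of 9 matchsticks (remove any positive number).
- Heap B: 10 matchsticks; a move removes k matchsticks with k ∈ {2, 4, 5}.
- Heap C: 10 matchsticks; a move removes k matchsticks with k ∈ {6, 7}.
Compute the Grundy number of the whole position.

9

Heap A is a plain Nim heap of size 9, so its Grundy value is 9.
Grundy values for heap B (subtraction set {2, 4, 5}):
g(0) = mex{} = 0
g(1) = mex{} = 0
g(2) = mex{0} = 1
g(3) = mex{0} = 1
g(4) = mex{0,1} = 2
g(5) = mex{0,1} = 2
g(6) = mex{0,1,2} = 3
g(7) = mex{1,2} = 0
g(8) = mex{1,2,3} = 0
g(9) = mex{0,2} = 1
g(10) = mex{0,2,3} = 1
So g(10) = 1.
For heap C, compute g(0), g(1), … with moves {6, 7}:
k:     0  1  2  3  4  5  6  7  8  9 10
g(k):  0  0  0  0  0  0  1  1  1  1  1
So g(10) = 1.
By the Sprague-Grundy theorem, the Grundy value of a sum of independent games is the XOR of the component values.
Combined value = 9 XOR 1 XOR 1 = 9.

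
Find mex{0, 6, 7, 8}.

0 is in the set but 1 is not, so the mex is 1.

1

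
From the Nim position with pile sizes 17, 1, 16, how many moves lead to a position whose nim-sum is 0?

0

In binary:
  10001  (17)
  00001  (1)
  10000  (16)
  -----
  00000  (0)
The nim-sum is already 0, so every move leaves a nonzero nim-sum — there are no winning moves.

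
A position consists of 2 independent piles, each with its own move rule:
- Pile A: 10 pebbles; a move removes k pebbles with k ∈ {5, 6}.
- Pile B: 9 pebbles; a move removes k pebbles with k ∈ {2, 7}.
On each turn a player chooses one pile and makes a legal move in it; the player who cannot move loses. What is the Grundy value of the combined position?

For pile A, compute g(0), g(1), … with moves {5, 6}:
k:     0  1  2  3  4  5  6  7  8  9 10
g(k):  0  0  0  0  0  1  1  1  1  1  2
So g(10) = 2.
Build the Grundy sequence for pile B with g(k) = mex{g(k−s) : s ∈ {2, 7}, s ≤ k}:
g(0) = mex{} = 0
g(1) = mex{} = 0
g(2) = mex{0} = 1
g(3) = mex{0} = 1
g(4) = mex{1} = 0
g(5) = mex{1} = 0
g(6) = mex{0} = 1
g(7) = mex{0} = 1
g(8) = mex{0,1} = 2
g(9) = mex{1} = 0
So g(9) = 0.
The value of a disjunctive sum is the nim-sum of the parts.
Combined value = 2 ⊕ 0 = 2.

2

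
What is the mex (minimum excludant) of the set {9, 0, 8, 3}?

0 is in the set but 1 is not, so the mex is 1.

1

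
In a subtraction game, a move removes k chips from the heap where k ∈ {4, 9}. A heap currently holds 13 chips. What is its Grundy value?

0

Grundy values for subtraction set {4, 9}:
g(0) = mex{} = 0
g(1) = mex{} = 0
g(2) = mex{} = 0
g(3) = mex{} = 0
g(4) = mex{0} = 1
g(5) = mex{0} = 1
g(6) = mex{0} = 1
g(7) = mex{0} = 1
g(8) = mex{1} = 0
g(9) = mex{0,1} = 2
g(10) = mex{0,1} = 2
g(11) = mex{0,1} = 2
g(12) = mex{0} = 1
g(13) = mex{1,2} = 0
So g(13) = 0.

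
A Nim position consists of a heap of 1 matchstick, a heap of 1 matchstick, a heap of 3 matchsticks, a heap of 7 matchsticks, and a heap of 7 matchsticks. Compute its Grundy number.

Compute the nim-sum pairwise:
1 ⊕ 1 = 0
0 ⊕ 3 = 3
3 ⊕ 7 = 4
4 ⊕ 7 = 3

3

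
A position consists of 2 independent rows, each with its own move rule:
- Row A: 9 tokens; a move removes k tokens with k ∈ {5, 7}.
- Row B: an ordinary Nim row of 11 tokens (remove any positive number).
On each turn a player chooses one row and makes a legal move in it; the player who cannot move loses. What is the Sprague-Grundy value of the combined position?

10

Build the Grundy sequence for row A with g(k) = mex{g(k−s) : s ∈ {5, 7}, s ≤ k}:
k:     0  1  2  3  4  5  6  7  8  9
g(k):  0  0  0  0  0  1  1  1  1  1
So g(9) = 1.
Row B is a plain Nim row of size 11, so its Grundy value is 11.
By the Sprague-Grundy theorem, the Grundy value of a sum of independent games is the XOR of the component values.
Combined value = 1 ⊕ 11 = 10.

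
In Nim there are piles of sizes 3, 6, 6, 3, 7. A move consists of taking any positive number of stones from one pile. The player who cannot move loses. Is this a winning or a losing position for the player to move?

Compute the nim-sum pairwise:
3 XOR 6 = 5
5 XOR 6 = 3
3 XOR 3 = 0
0 XOR 7 = 7
The nim-sum is 7 ≠ 0, so this is an N-position: the player to move can win.

Winning position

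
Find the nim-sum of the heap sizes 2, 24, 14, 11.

31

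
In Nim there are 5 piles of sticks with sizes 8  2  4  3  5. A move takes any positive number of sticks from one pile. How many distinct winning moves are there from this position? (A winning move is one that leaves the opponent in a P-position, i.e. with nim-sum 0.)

1

In binary:
  1000  (8)
  0010  (2)
  0100  (4)
  0011  (3)
  0101  (5)
  ----
  1000  (8)
The overall nim-sum is X = 8. A pile of size p has a winning move iff p XOR X < p (reduce it to p XOR X).
  8: 8 XOR 8 = 0 < 8 — winning move (to 0).
  2: 2 XOR 8 = 10 ≥ 2 — no move.
  4: 4 XOR 8 = 12 ≥ 4 — no move.
  3: 3 XOR 8 = 11 ≥ 3 — no move.
  5: 5 XOR 8 = 13 ≥ 5 — no move.
That gives 1 winning move.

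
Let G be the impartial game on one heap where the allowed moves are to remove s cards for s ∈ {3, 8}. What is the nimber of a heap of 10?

Build the Grundy sequence with g(k) = mex{g(k−s) : s ∈ {3, 8}, s ≤ k}:
k:     0  1  2  3  4  5  6  7  8  9 10
g(k):  0  0  0  1  1  1  0  0  2  1  1
So g(10) = 1.

1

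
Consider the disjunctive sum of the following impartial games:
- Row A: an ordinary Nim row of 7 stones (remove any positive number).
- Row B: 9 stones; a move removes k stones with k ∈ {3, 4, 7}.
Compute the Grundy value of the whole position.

4

Row A is a plain Nim row of size 7, so its Grundy value is 7.
For row B, compute g(0), g(1), … with moves {3, 4, 7}:
k:     0  1  2  3  4  5  6  7  8  9
g(k):  0  0  0  1  1  1  2  2  2  3
So g(9) = 3.
The value of a disjunctive sum is the nim-sum of the parts.
Combined value = 7 ⊕ 3 = 4.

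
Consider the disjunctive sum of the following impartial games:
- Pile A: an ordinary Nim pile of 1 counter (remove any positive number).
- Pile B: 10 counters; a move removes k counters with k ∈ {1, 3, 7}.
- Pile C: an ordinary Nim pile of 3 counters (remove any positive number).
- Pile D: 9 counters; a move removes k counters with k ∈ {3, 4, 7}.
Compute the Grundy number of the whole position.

Pile A is a plain Nim pile of size 1, so its Grundy value is 1.
Build the Grundy sequence for pile B with g(k) = mex{g(k−s) : s ∈ {1, 3, 7}, s ≤ k}:
g(0) = mex{} = 0
g(1) = mex{0} = 1
g(2) = mex{1} = 0
g(3) = mex{0} = 1
g(4) = mex{1} = 0
g(5) = mex{0} = 1
g(6) = mex{1} = 0
g(7) = mex{0} = 1
g(8) = mex{1} = 0
g(9) = mex{0} = 1
g(10) = mex{1} = 0
So g(10) = 0.
Pile C is a plain Nim pile of size 3, so its Grundy value is 3.
Grundy values for pile D (subtraction set {3, 4, 7}):
g(0) = mex{} = 0
g(1) = mex{} = 0
g(2) = mex{} = 0
g(3) = mex{0} = 1
g(4) = mex{0} = 1
g(5) = mex{0} = 1
g(6) = mex{0,1} = 2
g(7) = mex{0,1} = 2
g(8) = mex{0,1} = 2
g(9) = mex{0,1,2} = 3
So g(9) = 3.
By the Sprague-Grundy theorem, the Grundy value of a sum of independent games is the XOR of the component values.
Combined value = 1 ⊕ 0 ⊕ 3 ⊕ 3 = 1.

1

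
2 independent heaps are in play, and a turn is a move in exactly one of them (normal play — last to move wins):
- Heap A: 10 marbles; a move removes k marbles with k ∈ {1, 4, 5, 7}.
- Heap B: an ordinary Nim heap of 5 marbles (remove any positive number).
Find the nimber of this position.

Build the Grundy sequence for heap A with g(k) = mex{g(k−s) : s ∈ {1, 4, 5, 7}, s ≤ k}:
g(0) = mex{} = 0
g(1) = mex{0} = 1
g(2) = mex{1} = 0
g(3) = mex{0} = 1
g(4) = mex{0,1} = 2
g(5) = mex{0,1,2} = 3
g(6) = mex{0,1,3} = 2
g(7) = mex{0,1,2} = 3
g(8) = mex{1,2,3} = 0
g(9) = mex{0,2,3} = 1
g(10) = mex{1,2,3} = 0
So g(10) = 0.
Heap B is a plain Nim heap of size 5, so its Grundy value is 5.
By the Sprague-Grundy theorem, the Grundy value of a sum of independent games is the XOR of the component values.
Combined value = 0 XOR 5 = 5.

5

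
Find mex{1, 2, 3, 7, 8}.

0

0 is not in the set, so the mex is 0.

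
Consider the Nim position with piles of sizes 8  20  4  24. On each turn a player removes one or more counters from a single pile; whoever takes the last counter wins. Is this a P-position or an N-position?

P-position

Compute the nim-sum pairwise:
8 XOR 20 = 28
28 XOR 4 = 24
24 XOR 24 = 0
The nim-sum is 0, so this is a P-position: the player to move is in a losing position under optimal play.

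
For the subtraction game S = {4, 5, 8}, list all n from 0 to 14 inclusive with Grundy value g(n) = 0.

Build the Grundy sequence with g(k) = mex{g(k−s) : s ∈ {4, 5, 8}, s ≤ k}:
k:     0  1  2  3  4  5  6  7  8  9 10 11 12 13 14
g(k):  0  0  0  0  1  1  1  1  2  2  2  2  0  0  0
The P-positions (g = 0) in 0..14 are 0, 1, 2, 3, 12, 13, 14.

0, 1, 2, 3, 12, 13, 14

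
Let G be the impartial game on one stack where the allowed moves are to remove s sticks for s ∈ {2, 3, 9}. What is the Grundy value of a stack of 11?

Grundy values for subtraction set {2, 3, 9}:
g(0) = mex{} = 0
g(1) = mex{} = 0
g(2) = mex{0} = 1
g(3) = mex{0} = 1
g(4) = mex{0,1} = 2
g(5) = mex{1} = 0
g(6) = mex{1,2} = 0
g(7) = mex{0,2} = 1
g(8) = mex{0} = 1
g(9) = mex{0,1} = 2
g(10) = mex{0,1} = 2
g(11) = mex{1,2} = 0
So g(11) = 0.

0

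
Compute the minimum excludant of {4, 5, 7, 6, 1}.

0

0 is not in the set, so the mex is 0.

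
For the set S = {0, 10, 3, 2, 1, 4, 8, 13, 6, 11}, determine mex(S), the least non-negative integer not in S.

5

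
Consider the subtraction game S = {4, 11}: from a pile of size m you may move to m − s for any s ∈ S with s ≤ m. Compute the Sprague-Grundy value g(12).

1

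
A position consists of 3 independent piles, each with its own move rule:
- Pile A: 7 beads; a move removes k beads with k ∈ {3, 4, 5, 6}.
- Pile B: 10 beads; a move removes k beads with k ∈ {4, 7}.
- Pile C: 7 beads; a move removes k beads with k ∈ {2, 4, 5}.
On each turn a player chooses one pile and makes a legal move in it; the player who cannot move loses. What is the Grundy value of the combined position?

0

For pile A, compute g(0), g(1), … with moves {3, 4, 5, 6}:
g(0) = mex{} = 0
g(1) = mex{} = 0
g(2) = mex{} = 0
g(3) = mex{0} = 1
g(4) = mex{0} = 1
g(5) = mex{0} = 1
g(6) = mex{0,1} = 2
g(7) = mex{0,1} = 2
So g(7) = 2.
For pile B, compute g(0), g(1), … with moves {4, 7}:
k:     0  1  2  3  4  5  6  7  8  9 10
g(k):  0  0  0  0  1  1  1  1  2  2  2
So g(10) = 2.
For pile C, compute g(0), g(1), … with moves {2, 4, 5}:
k:     0  1  2  3  4  5  6  7
g(k):  0  0  1  1  2  2  3  0
So g(7) = 0.
By the Sprague-Grundy theorem, the Grundy value of a sum of independent games is the XOR of the component values.
Combined value = 2 ⊕ 2 ⊕ 0 = 0.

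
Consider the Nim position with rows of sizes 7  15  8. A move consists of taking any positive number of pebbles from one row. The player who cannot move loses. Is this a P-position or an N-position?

P-position

Nim-sum: 7 XOR 15 XOR 8 = 0.
The nim-sum is 0, so this is a P-position: the player to move is in a losing position under optimal play.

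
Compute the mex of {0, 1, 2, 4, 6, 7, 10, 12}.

The values 0, 1, 2 are all present; 3 is the first non-negative integer missing from the set.

3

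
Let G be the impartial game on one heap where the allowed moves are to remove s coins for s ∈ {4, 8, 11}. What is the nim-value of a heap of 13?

3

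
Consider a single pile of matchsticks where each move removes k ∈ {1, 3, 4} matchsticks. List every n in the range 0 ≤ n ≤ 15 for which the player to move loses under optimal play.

0, 2, 7, 9, 14

Grundy values for subtraction set {1, 3, 4}:
k:     0  1  2  3  4  5  6  7  8  9 10 11 12 13 14 15
g(k):  0  1  0  1  2  3  2  0  1  0  1  2  3  2  0  1
The P-positions (g = 0) in 0..15 are 0, 2, 7, 9, 14.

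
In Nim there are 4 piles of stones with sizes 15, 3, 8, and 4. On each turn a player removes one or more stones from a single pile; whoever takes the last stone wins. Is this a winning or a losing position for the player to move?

Losing position

Compute the nim-sum pairwise:
15 ⊕ 3 = 12
12 ⊕ 8 = 4
4 ⊕ 4 = 0
The nim-sum is 0, so this is a P-position: the player to move is in a losing position under optimal play.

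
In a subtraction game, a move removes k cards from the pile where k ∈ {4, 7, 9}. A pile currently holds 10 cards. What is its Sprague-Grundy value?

Grundy values for subtraction set {4, 7, 9}:
g(0) = mex{} = 0
g(1) = mex{} = 0
g(2) = mex{} = 0
g(3) = mex{} = 0
g(4) = mex{0} = 1
g(5) = mex{0} = 1
g(6) = mex{0} = 1
g(7) = mex{0} = 1
g(8) = mex{0,1} = 2
g(9) = mex{0,1} = 2
g(10) = mex{0,1} = 2
So g(10) = 2.

2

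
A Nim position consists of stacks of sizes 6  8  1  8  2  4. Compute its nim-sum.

Compute the nim-sum pairwise:
6 ^ 8 = 14
14 ^ 1 = 15
15 ^ 8 = 7
7 ^ 2 = 5
5 ^ 4 = 1

1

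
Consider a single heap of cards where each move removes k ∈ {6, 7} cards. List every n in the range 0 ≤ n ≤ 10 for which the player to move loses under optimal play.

Compute g(0), g(1), … for moves {6, 7}:
g(0) = mex{} = 0
g(1) = mex{} = 0
g(2) = mex{} = 0
g(3) = mex{} = 0
g(4) = mex{} = 0
g(5) = mex{} = 0
g(6) = mex{0} = 1
g(7) = mex{0} = 1
g(8) = mex{0} = 1
g(9) = mex{0} = 1
g(10) = mex{0} = 1
The P-positions (g = 0) in 0..10 are 0, 1, 2, 3, 4, 5.

0, 1, 2, 3, 4, 5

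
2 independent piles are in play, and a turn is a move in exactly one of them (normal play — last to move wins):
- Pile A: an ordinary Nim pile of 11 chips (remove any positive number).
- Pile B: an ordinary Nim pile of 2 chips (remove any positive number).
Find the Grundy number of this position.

9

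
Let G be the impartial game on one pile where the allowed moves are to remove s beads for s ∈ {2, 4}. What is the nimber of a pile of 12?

0

Compute g(0), g(1), … for moves {2, 4}:
k:     0  1  2  3  4  5  6  7  8  9 10 11 12
g(k):  0  0  1  1  2  2  0  0  1  1  2  2  0
So g(12) = 0.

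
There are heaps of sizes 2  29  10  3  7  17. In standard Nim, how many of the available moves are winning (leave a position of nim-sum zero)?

Write each in binary and XOR column by column:
  00010  (2)
  11101  (29)
  01010  (10)
  00011  (3)
  00111  (7)
  10001  (17)
  -----
  00000  (0)
The nim-sum is already 0, so every move leaves a nonzero nim-sum — there are no winning moves.

0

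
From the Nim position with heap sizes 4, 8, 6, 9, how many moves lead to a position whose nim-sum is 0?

1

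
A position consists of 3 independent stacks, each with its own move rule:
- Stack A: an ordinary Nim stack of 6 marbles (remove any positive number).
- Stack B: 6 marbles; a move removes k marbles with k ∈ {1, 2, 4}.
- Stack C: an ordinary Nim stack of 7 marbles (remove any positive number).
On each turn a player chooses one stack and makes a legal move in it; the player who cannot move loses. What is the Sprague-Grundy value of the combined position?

Stack A is a plain Nim stack of size 6, so its Grundy value is 6.
Grundy values for stack B (subtraction set {1, 2, 4}):
k:     0  1  2  3  4  5  6
g(k):  0  1  2  0  1  2  0
So g(6) = 0.
Stack C is a plain Nim stack of size 7, so its Grundy value is 7.
The value of a disjunctive sum is the nim-sum of the parts.
Combined value = 6 ⊕ 0 ⊕ 7 = 1.

1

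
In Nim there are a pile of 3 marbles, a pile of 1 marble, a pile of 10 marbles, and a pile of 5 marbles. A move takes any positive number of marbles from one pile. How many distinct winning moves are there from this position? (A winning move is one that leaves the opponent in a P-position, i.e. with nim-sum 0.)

1

Nim-sum: 3 XOR 1 XOR 10 XOR 5 = 13.
The overall nim-sum is X = 13. A pile of size p has a winning move iff p XOR X < p (reduce it to p XOR X).
  3: 3 XOR 13 = 14 ≥ 3 — no move.
  1: 1 XOR 13 = 12 ≥ 1 — no move.
  10: 10 XOR 13 = 7 < 10 — winning move (to 7).
  5: 5 XOR 13 = 8 ≥ 5 — no move.
That gives 1 winning move.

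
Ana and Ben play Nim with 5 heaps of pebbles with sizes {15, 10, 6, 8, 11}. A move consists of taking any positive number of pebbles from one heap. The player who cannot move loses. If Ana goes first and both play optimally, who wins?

Ben wins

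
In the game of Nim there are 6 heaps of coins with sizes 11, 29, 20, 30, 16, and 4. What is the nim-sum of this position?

Write each in binary and XOR column by column:
  01011  (11)
  11101  (29)
  10100  (20)
  11110  (30)
  10000  (16)
  00100  (4)
  -----
  01000  (8)

8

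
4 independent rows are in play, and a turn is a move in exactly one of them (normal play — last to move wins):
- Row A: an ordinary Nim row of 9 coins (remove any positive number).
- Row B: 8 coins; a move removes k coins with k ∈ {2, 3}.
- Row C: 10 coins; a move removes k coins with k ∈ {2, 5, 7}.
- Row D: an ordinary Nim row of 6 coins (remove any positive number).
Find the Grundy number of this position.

14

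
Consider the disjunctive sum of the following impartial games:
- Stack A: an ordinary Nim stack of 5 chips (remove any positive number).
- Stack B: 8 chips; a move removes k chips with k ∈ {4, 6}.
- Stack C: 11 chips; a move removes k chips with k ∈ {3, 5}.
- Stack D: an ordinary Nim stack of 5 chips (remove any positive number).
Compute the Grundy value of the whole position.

Stack A is a plain Nim stack of size 5, so its Grundy value is 5.
Grundy values for stack B (subtraction set {4, 6}):
k:     0  1  2  3  4  5  6  7  8
g(k):  0  0  0  0  1  1  1  1  2
So g(8) = 2.
Grundy values for stack C (subtraction set {3, 5}):
k:     0  1  2  3  4  5  6  7  8  9 10 11
g(k):  0  0  0  1  1  1  2  2  0  0  0  1
So g(11) = 1.
Stack D is a plain Nim stack of size 5, so its Grundy value is 5.
The value of a disjunctive sum is the nim-sum of the parts.
Combined value = 5 ⊕ 2 ⊕ 1 ⊕ 5 = 3.

3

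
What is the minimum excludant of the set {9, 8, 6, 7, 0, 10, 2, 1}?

3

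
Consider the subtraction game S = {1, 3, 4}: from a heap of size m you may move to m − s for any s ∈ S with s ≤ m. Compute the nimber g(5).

3

Build the Grundy sequence with g(k) = mex{g(k−s) : s ∈ {1, 3, 4}, s ≤ k}:
k:     0  1  2  3  4  5
g(k):  0  1  0  1  2  3
So g(5) = 3.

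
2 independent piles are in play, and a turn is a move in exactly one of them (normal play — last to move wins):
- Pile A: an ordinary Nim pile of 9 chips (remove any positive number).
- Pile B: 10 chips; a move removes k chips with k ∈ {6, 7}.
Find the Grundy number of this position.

Pile A is a plain Nim pile of size 9, so its Grundy value is 9.
For pile B, compute g(0), g(1), … with moves {6, 7}:
k:     0  1  2  3  4  5  6  7  8  9 10
g(k):  0  0  0  0  0  0  1  1  1  1  1
So g(10) = 1.
By the Sprague-Grundy theorem, the Grundy value of a sum of independent games is the XOR of the component values.
Combined value = 9 ⊕ 1 = 8.

8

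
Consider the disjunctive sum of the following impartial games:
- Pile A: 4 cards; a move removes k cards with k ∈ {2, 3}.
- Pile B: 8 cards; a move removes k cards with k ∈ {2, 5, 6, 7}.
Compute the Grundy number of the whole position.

0

For pile A, compute g(0), g(1), … with moves {2, 3}:
g(0) = mex{} = 0
g(1) = mex{} = 0
g(2) = mex{0} = 1
g(3) = mex{0} = 1
g(4) = mex{0,1} = 2
So g(4) = 2.
For pile B, compute g(0), g(1), … with moves {2, 5, 6, 7}:
k:     0  1  2  3  4  5  6  7  8
g(k):  0  0  1  1  0  2  1  3  2
So g(8) = 2.
The value of a disjunctive sum is the nim-sum of the parts.
Combined value = 2 XOR 2 = 0.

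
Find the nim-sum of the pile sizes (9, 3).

10

In binary:
  1001  (9)
  0011  (3)
  ----
  1010  (10)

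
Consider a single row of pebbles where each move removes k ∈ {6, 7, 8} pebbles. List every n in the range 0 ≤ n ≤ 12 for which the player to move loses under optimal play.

0, 1, 2, 3, 4, 5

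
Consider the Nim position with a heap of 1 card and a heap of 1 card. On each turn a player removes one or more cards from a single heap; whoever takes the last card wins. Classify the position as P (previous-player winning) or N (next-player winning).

P-position

Write each in binary and XOR column by column:
  1  (1)
  1  (1)
  -
  0  (0)
The nim-sum is 0, so this is a P-position: the player to move is in a losing position under optimal play.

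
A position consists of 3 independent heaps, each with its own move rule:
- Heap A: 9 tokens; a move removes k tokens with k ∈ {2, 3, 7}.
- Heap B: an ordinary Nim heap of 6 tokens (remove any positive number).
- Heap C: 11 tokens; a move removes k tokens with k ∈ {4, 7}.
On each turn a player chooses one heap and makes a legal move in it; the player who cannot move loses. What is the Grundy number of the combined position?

4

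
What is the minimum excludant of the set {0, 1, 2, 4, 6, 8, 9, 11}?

3

The values 0, 1, 2 are all present; 3 is the first non-negative integer missing from the set.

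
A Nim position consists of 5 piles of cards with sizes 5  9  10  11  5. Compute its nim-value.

8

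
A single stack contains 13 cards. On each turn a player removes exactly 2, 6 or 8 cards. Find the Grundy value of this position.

2

Grundy values for subtraction set {2, 6, 8}:
k:     0  1  2  3  4  5  6  7  8  9 10 11 12 13
g(k):  0  0  1  1  0  0  1  1  2  2  3  3  2  2
So g(13) = 2.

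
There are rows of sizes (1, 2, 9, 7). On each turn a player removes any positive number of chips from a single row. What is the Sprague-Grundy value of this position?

13

Nim-sum: 1 XOR 2 XOR 9 XOR 7 = 13.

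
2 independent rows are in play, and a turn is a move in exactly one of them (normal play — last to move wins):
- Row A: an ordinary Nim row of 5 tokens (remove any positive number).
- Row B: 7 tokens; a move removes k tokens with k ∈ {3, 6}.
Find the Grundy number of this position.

7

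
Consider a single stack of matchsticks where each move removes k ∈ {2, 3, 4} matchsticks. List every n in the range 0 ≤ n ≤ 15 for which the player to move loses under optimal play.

0, 1, 6, 7, 12, 13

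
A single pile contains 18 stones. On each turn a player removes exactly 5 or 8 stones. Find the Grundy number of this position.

1

Build the Grundy sequence with g(k) = mex{g(k−s) : s ∈ {5, 8}, s ≤ k}:
k:     0  1  2  3  4  5  6  7  8  9 10 11 12 13 14 15 16 17 18
g(k):  0  0  0  0  0  1  1  1  1  1  2  2  2  0  0  0  0  0  1
So g(18) = 1.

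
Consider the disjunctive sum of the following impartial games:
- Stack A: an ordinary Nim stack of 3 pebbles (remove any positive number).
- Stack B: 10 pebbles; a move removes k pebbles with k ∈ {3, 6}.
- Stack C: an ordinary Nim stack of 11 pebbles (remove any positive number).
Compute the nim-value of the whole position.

8

Stack A is a plain Nim stack of size 3, so its Grundy value is 3.
Grundy values for stack B (subtraction set {3, 6}):
g(0) = mex{} = 0
g(1) = mex{} = 0
g(2) = mex{} = 0
g(3) = mex{0} = 1
g(4) = mex{0} = 1
g(5) = mex{0} = 1
g(6) = mex{0,1} = 2
g(7) = mex{0,1} = 2
g(8) = mex{0,1} = 2
g(9) = mex{1,2} = 0
g(10) = mex{1,2} = 0
So g(10) = 0.
Stack C is a plain Nim stack of size 11, so its Grundy value is 11.
The value of a disjunctive sum is the nim-sum of the parts.
Combined value = 3 XOR 0 XOR 11 = 8.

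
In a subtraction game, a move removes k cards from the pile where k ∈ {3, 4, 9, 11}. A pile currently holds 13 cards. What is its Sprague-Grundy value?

Build the Grundy sequence with g(k) = mex{g(k−s) : s ∈ {3, 4, 9, 11}, s ≤ k}:
g(0) = mex{} = 0
g(1) = mex{} = 0
g(2) = mex{} = 0
g(3) = mex{0} = 1
g(4) = mex{0} = 1
g(5) = mex{0} = 1
g(6) = mex{0,1} = 2
g(7) = mex{1} = 0
g(8) = mex{1} = 0
g(9) = mex{0,1,2} = 3
g(10) = mex{0,2} = 1
g(11) = mex{0} = 1
g(12) = mex{0,1,3} = 2
g(13) = mex{0,1,3} = 2
So g(13) = 2.

2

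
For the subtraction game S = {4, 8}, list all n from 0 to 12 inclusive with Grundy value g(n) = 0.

Compute g(0), g(1), … for moves {4, 8}:
k:     0  1  2  3  4  5  6  7  8  9 10 11 12
g(k):  0  0  0  0  1  1  1  1  2  2  2  2  0
The P-positions (g = 0) in 0..12 are 0, 1, 2, 3, 12.

0, 1, 2, 3, 12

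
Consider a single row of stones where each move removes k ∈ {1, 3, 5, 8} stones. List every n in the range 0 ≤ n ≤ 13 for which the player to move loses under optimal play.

Compute g(0), g(1), … for moves {1, 3, 5, 8}:
k:     0  1  2  3  4  5  6  7  8  9 10 11 12 13
g(k):  0  1  0  1  0  1  0  1  2  3  2  3  2  0
The P-positions (g = 0) in 0..13 are 0, 2, 4, 6, 13.

0, 2, 4, 6, 13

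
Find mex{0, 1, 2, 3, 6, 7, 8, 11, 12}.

The values 0, 1, 2, 3 are all present; 4 is the first non-negative integer missing from the set.

4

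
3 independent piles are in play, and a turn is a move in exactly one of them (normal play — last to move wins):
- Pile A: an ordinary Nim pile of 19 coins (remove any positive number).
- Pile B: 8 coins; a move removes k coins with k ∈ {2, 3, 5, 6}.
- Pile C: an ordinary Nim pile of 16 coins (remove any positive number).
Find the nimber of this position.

Pile A is a plain Nim pile of size 19, so its Grundy value is 19.
For pile B, compute g(0), g(1), … with moves {2, 3, 5, 6}:
g(0) = mex{} = 0
g(1) = mex{} = 0
g(2) = mex{0} = 1
g(3) = mex{0} = 1
g(4) = mex{0,1} = 2
g(5) = mex{0,1} = 2
g(6) = mex{0,1,2} = 3
g(7) = mex{0,1,2} = 3
g(8) = mex{1,2,3} = 0
So g(8) = 0.
Pile C is a plain Nim pile of size 16, so its Grundy value is 16.
The value of a disjunctive sum is the nim-sum of the parts.
Combined value = 19 XOR 0 XOR 16 = 3.

3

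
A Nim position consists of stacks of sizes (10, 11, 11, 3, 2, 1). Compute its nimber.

Compute the nim-sum pairwise:
10 ⊕ 11 = 1
1 ⊕ 11 = 10
10 ⊕ 3 = 9
9 ⊕ 2 = 11
11 ⊕ 1 = 10

10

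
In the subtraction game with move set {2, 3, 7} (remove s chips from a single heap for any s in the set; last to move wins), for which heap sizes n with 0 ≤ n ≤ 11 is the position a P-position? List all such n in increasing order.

0, 1, 5, 6, 10, 11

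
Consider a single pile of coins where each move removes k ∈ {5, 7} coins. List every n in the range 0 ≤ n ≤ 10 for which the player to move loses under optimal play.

Build the Grundy sequence with g(k) = mex{g(k−s) : s ∈ {5, 7}, s ≤ k}:
g(0) = mex{} = 0
g(1) = mex{} = 0
g(2) = mex{} = 0
g(3) = mex{} = 0
g(4) = mex{} = 0
g(5) = mex{0} = 1
g(6) = mex{0} = 1
g(7) = mex{0} = 1
g(8) = mex{0} = 1
g(9) = mex{0} = 1
g(10) = mex{0,1} = 2
The P-positions (g = 0) in 0..10 are 0, 1, 2, 3, 4.

0, 1, 2, 3, 4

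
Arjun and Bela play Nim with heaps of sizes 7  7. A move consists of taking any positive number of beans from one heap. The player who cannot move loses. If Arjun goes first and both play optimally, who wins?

In binary:
  111  (7)
  111  (7)
  ---
  000  (0)
The nim-sum is 0, so this is a P-position: the player to move is in a losing position under optimal play; Arjun is about to move from it and so loses — Bela wins.

Bela wins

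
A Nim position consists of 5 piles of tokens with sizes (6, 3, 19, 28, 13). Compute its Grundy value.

7

Nim-sum: 6 XOR 3 XOR 19 XOR 28 XOR 13 = 7.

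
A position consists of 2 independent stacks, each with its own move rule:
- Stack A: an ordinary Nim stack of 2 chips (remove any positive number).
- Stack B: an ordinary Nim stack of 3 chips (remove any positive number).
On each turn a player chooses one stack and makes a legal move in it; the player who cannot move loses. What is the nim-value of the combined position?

Stack A is a plain Nim stack of size 2, so its Grundy value is 2.
Stack B is a plain Nim stack of size 3, so its Grundy value is 3.
The value of a disjunctive sum is the nim-sum of the parts.
Combined value = 2 ⊕ 3 = 1.

1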